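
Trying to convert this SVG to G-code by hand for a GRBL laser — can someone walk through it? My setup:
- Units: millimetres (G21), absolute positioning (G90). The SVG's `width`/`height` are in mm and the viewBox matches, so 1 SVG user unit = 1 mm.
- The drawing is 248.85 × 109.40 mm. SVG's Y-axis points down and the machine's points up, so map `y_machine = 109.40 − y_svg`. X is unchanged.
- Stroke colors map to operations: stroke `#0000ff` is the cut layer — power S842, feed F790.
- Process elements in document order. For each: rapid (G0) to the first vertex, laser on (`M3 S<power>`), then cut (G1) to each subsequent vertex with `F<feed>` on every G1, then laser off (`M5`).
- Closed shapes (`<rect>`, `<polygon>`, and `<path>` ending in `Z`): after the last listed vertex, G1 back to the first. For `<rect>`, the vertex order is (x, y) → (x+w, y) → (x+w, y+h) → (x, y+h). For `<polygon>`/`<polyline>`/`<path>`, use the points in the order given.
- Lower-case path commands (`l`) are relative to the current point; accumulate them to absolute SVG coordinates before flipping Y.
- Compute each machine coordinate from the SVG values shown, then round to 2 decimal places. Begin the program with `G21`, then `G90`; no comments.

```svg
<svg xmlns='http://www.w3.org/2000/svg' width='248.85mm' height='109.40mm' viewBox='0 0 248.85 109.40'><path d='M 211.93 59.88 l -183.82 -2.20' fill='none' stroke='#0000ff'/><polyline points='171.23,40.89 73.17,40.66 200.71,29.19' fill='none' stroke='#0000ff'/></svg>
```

G21
G90
G0 X211.93 Y49.52
M3 S842
G1 X28.11 Y51.72 F790
M5
G0 X171.23 Y68.51
M3 S842
G1 X73.17 Y68.74 F790
G1 X200.71 Y80.21 F790
M5

viewBox `0 0 248.85 109.40` with mm width/height → 1 unit = 1 mm. Flip: y_m = 109.40 − y_svg.

**Shape 1** — `<path>` line segment, stroke `#0000ff` → cut (S842, F790). Machine vertices: (211.93,49.52) → (28.11,51.72). Open path.

**Shape 2** — `<polyline>` open polyline, stroke `#0000ff` → cut (S842, F790). Machine vertices: (171.23,68.51) → (73.17,68.74) → (200.71,80.21). Open path.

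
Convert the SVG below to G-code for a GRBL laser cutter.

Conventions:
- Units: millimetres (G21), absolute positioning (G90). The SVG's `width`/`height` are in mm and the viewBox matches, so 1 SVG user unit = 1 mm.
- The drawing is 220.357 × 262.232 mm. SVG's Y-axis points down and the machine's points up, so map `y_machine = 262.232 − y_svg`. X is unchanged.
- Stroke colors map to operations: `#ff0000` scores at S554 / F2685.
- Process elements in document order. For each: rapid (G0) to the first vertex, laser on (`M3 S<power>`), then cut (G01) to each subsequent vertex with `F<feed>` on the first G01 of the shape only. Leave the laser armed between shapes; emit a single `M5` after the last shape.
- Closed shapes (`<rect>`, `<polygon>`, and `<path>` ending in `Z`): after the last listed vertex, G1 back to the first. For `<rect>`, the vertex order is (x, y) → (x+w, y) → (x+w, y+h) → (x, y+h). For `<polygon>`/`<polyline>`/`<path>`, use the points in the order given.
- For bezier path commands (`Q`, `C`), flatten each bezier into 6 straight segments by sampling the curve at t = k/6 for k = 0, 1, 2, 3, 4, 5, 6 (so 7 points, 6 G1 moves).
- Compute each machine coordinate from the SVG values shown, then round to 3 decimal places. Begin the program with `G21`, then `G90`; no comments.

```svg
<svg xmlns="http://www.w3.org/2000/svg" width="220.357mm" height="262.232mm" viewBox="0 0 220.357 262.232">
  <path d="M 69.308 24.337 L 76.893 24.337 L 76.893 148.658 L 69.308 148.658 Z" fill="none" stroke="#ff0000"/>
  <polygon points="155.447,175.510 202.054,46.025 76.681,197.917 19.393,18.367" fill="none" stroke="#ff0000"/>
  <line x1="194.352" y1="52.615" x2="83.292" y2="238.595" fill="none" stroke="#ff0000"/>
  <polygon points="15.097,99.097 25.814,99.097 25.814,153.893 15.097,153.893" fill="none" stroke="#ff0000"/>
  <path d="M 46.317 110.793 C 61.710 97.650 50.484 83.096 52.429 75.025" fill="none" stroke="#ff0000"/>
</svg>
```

viewBox `0 0 220.357 262.232` with mm width/height → 1 unit = 1 mm. Flip: y_m = 262.232 − y_svg.

**Shape 1** — `<path>` rectangle, stroke `#ff0000` → score (S554, F2685). Machine vertices: (69.308,237.895) → (76.893,237.895) → (76.893,113.574) → (69.308,113.574) → (69.308,237.895). Closed: final G1 returns to the first vertex.

**Shape 2** — `<polygon>` closed polygon, stroke `#ff0000` → score (S554, F2685). Machine vertices: (155.447,86.722) → (202.054,216.207) → (76.681,64.315) → (19.393,243.865) → (155.447,86.722). Closed: final G1 returns to the first vertex.

**Shape 3** — `<line>` line segment, stroke `#ff0000` → score (S554, F2685). Machine vertices: (194.352,209.617) → (83.292,23.637). Open path.

**Shape 4** — `<polygon>` rectangle, stroke `#ff0000` → score (S554, F2685). Machine vertices: (15.097,163.135) → (25.814,163.135) → (25.814,108.339) → (15.097,108.339) → (15.097,163.135). Closed: final G1 returns to the first vertex.

**Shape 5** — `<path>` cubic bezier, stroke `#ff0000` → score (S554, F2685). Control points (SVG): P0=(46.317,110.793), P1=(61.710,97.650), P2=(50.484,83.096), P3=(52.429,75.025); sampled at t=k/6. Machine vertices: (46.317,151.439) → (51.979,158.092) → (54.311,164.760) → (54.416,171.225) → (53.401,177.267) → (52.370,182.668) → (52.429,187.207). Open path.

G21
G90
G0 X69.308 Y237.895
M3 S554
G01 X76.893 Y237.895 F2685
G01 X76.893 Y113.574
G01 X69.308 Y113.574
G01 X69.308 Y237.895
G0 X155.447 Y86.722
M3 S554
G01 X202.054 Y216.207 F2685
G01 X76.681 Y64.315
G01 X19.393 Y243.865
G01 X155.447 Y86.722
G0 X194.352 Y209.617
M3 S554
G01 X83.292 Y23.637 F2685
G0 X15.097 Y163.135
M3 S554
G01 X25.814 Y163.135 F2685
G01 X25.814 Y108.339
G01 X15.097 Y108.339
G01 X15.097 Y163.135
G0 X46.317 Y151.439
M3 S554
G01 X51.979 Y158.092 F2685
G01 X54.311 Y164.760
G01 X54.416 Y171.225
G01 X53.401 Y177.267
G01 X52.370 Y182.668
G01 X52.429 Y187.207
M5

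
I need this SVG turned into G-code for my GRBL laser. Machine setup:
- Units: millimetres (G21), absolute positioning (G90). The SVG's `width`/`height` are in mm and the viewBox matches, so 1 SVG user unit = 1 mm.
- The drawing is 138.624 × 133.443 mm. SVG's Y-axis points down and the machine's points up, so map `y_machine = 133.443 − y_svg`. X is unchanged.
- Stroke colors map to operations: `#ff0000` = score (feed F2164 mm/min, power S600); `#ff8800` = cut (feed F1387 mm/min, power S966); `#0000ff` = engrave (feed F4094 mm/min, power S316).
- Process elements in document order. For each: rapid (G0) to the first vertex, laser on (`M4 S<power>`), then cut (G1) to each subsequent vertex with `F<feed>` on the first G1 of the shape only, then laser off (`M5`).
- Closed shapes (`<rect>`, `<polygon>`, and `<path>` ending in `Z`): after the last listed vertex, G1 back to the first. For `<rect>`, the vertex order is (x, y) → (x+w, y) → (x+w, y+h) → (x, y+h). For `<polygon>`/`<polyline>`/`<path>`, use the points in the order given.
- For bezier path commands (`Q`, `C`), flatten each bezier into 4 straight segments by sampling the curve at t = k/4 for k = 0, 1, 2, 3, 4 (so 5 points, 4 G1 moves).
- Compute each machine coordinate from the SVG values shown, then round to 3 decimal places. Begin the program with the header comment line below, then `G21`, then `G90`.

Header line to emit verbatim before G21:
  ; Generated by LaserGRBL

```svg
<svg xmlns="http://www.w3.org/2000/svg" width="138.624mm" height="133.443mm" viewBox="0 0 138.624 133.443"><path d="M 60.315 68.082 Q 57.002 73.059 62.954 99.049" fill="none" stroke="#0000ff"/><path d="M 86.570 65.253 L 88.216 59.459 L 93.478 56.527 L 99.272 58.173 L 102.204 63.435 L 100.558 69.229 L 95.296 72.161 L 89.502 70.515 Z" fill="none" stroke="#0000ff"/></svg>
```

; Generated by LaserGRBL
G21
G90
G0 X60.315 Y65.361
M4 S316
G1 X59.238 Y61.559 F4094
G1 X59.318 Y55.131
G1 X60.557 Y46.076
G1 X62.954 Y34.394
M5
G0 X86.570 Y68.190
M4 S316
G1 X88.216 Y73.984 F4094
G1 X93.478 Y76.916
G1 X99.272 Y75.270
G1 X102.204 Y70.008
G1 X100.558 Y64.214
G1 X95.296 Y61.282
G1 X89.502 Y62.928
G1 X86.570 Y68.190
M5

Since the viewBox matches the mm dimensions, user units are millimetres directly. The only transform is the Y-flip y_m = 133.443 − y_svg.

Shape 1 is a quadratic bezier drawn with `<path>`. Its stroke #0000ff means engrave at S316, F4094. After flipping Y the toolpath is (60.315,65.361) → (59.238,61.559) → (59.318,55.131) → (60.557,46.076) → (62.954,34.394).

Shape 2 is a regular polygon drawn with `<path>`. Its stroke #0000ff means engrave at S316, F4094. After flipping Y the toolpath is (86.570,68.190) → (88.216,73.984) → (93.478,76.916) → (99.272,75.270) → (102.204,70.008) → (100.558,64.214) → (95.296,61.282) → (89.502,62.928) → (86.570,68.190), returning to the start.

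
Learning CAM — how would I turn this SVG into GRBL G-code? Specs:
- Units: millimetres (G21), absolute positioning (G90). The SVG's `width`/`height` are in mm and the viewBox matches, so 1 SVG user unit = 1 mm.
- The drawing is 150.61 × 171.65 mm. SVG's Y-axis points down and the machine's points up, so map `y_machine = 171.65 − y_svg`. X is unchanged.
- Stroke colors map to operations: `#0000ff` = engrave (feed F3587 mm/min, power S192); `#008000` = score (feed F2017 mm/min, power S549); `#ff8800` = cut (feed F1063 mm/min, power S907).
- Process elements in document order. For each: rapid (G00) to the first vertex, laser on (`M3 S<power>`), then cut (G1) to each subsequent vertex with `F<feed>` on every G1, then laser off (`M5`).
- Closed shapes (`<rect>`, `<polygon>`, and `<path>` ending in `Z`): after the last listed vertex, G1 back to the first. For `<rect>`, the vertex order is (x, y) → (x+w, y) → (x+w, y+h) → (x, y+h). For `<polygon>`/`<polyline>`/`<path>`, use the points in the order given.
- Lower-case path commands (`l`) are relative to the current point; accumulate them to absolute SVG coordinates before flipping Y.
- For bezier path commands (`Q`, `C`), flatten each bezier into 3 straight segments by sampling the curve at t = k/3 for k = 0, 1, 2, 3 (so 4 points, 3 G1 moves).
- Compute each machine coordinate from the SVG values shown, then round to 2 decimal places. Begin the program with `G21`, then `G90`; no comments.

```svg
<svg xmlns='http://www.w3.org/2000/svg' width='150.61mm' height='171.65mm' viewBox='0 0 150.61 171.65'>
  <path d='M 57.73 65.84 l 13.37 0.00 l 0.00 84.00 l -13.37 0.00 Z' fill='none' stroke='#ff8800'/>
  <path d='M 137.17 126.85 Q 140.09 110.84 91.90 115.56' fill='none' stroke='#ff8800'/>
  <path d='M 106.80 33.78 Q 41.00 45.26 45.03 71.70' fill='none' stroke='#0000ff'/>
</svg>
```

G21
G90
G00 X57.73 Y105.81
M3 S907
G1 X71.10 Y105.81 F1063
G1 X71.10 Y21.81 F1063
G1 X57.73 Y21.81 F1063
G1 X57.73 Y105.81 F1063
M5
G00 X137.17 Y44.80
M3 S907
G1 X133.44 Y53.17 F1063
G1 X118.35 Y56.93 F1063
G1 X91.90 Y56.09 F1063
M5
G00 X106.80 Y137.87
M3 S192
G1 X70.69 Y128.55 F3587
G1 X50.10 Y115.91 F3587
G1 X45.03 Y99.95 F3587
M5

1 u = 1 mm; y_m = 171.65 − y.

[1] `<path>` rectangle, #ff8800→cut S907 F1063: (57.73,105.81) → (71.10,105.81) → (71.10,21.81) → (57.73,21.81) → (57.73,105.81) (closed)

[2] `<path>` quadratic bezier, #ff8800→cut S907 F1063: (137.17,44.80) → (133.44,53.17) → (118.35,56.93) → (91.90,56.09)

[3] `<path>` quadratic bezier, #0000ff→engrave S192 F3587: (106.80,137.87) → (70.69,128.55) → (50.10,115.91) → (45.03,99.95)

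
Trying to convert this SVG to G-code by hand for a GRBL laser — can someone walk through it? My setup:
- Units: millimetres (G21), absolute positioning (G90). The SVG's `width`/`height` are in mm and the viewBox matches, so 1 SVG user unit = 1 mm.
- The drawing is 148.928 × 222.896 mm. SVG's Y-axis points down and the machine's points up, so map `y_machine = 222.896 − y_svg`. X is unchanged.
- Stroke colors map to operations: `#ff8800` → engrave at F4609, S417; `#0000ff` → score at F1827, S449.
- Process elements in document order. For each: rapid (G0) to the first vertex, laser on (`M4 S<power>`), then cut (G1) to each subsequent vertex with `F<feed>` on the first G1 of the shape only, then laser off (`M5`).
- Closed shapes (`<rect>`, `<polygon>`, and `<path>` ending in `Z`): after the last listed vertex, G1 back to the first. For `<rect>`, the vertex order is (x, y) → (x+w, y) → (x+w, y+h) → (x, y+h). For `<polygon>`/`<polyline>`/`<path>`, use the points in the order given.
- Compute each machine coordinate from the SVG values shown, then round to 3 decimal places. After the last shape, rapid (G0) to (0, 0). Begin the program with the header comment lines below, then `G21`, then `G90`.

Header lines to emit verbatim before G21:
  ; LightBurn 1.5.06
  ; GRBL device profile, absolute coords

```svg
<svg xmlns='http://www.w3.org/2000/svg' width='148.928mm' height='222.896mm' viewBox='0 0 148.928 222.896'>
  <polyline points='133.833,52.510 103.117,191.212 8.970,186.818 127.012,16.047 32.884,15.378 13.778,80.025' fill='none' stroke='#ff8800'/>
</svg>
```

; LightBurn 1.5.06
; GRBL device profile, absolute coords
G21
G90
G0 X133.833 Y170.386
M4 S417
G1 X103.117 Y31.684 F4609
G1 X8.970 Y36.078
G1 X127.012 Y206.849
G1 X32.884 Y207.518
G1 X13.778 Y142.871
M5
G0 X0.000 Y0.000

viewBox `0 0 148.928 222.896` with mm width/height → 1 unit = 1 mm. Flip: y_m = 222.896 − y_svg.

**Shape 1** — `<polyline>` open polyline, stroke `#ff8800` → engrave (S417, F4609). Machine vertices: (133.833,170.386) → (103.117,31.684) → (8.970,36.078) → (127.012,206.849) → (32.884,207.518) → (13.778,142.871). Open path.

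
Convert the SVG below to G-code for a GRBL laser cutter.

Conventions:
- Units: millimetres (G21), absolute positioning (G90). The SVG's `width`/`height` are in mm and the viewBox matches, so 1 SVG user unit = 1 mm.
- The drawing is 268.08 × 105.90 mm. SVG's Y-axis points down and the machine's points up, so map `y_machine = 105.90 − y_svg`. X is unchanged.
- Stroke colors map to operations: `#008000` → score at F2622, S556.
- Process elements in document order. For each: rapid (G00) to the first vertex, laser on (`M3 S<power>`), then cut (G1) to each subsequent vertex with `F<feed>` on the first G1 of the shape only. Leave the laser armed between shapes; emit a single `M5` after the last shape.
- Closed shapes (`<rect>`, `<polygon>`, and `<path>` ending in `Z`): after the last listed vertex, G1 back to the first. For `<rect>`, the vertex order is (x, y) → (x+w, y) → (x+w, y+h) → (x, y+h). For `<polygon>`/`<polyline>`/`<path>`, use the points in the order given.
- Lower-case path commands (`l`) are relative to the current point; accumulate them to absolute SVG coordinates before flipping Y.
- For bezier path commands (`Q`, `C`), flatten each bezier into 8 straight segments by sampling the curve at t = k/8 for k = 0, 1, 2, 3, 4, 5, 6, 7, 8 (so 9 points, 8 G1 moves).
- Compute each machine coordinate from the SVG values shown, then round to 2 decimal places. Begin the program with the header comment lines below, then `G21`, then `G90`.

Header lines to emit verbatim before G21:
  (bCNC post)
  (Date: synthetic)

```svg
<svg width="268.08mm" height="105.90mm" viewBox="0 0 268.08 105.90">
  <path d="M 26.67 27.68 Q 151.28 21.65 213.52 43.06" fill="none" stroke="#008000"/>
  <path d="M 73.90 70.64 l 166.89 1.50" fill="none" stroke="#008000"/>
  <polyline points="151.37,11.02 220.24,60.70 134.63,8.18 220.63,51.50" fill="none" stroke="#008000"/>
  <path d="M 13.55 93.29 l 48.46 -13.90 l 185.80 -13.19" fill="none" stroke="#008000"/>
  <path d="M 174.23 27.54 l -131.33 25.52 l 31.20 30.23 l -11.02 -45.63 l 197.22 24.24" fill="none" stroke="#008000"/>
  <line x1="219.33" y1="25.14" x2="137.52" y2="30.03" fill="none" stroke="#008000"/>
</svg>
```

1 u = 1 mm; y_m = 105.90 − y.

[1] `<path>` quadratic bezier, #008000→score S556 F2622: (26.67,78.22) → (56.85,79.30) → (85.08,79.52) → (111.36,78.88) → (135.69,77.39) → (158.07,75.04) → (178.50,71.83) → (196.99,67.76) → (213.52,62.84)

[2] `<path>` line segment, #008000→score S556 F2622: (73.90,35.26) → (240.79,33.76)

[3] `<polyline>` open polyline, #008000→score S556 F2622: (151.37,94.88) → (220.24,45.20) → (134.63,97.72) → (220.63,54.40)

[4] `<path>` open polyline, #008000→score S556 F2622: (13.55,12.61) → (62.01,26.51) → (247.81,39.70)

[5] `<path>` open polyline, #008000→score S556 F2622: (174.23,78.36) → (42.90,52.84) → (74.10,22.61) → (63.08,68.24) → (260.30,44.00)

[6] `<line>` line segment, #008000→score S556 F2622: (219.33,80.76) → (137.52,75.87)

(bCNC post)
(Date: synthetic)
G21
G90
G00 X26.67 Y78.22
M3 S556
G1 X56.85 Y79.30 F2622
G1 X85.08 Y79.52
G1 X111.36 Y78.88
G1 X135.69 Y77.39
G1 X158.07 Y75.04
G1 X178.50 Y71.83
G1 X196.99 Y67.76
G1 X213.52 Y62.84
G00 X73.90 Y35.26
M3 S556
G1 X240.79 Y33.76 F2622
G00 X151.37 Y94.88
M3 S556
G1 X220.24 Y45.20 F2622
G1 X134.63 Y97.72
G1 X220.63 Y54.40
G00 X13.55 Y12.61
M3 S556
G1 X62.01 Y26.51 F2622
G1 X247.81 Y39.70
G00 X174.23 Y78.36
M3 S556
G1 X42.90 Y52.84 F2622
G1 X74.10 Y22.61
G1 X63.08 Y68.24
G1 X260.30 Y44.00
G00 X219.33 Y80.76
M3 S556
G1 X137.52 Y75.87 F2622
M5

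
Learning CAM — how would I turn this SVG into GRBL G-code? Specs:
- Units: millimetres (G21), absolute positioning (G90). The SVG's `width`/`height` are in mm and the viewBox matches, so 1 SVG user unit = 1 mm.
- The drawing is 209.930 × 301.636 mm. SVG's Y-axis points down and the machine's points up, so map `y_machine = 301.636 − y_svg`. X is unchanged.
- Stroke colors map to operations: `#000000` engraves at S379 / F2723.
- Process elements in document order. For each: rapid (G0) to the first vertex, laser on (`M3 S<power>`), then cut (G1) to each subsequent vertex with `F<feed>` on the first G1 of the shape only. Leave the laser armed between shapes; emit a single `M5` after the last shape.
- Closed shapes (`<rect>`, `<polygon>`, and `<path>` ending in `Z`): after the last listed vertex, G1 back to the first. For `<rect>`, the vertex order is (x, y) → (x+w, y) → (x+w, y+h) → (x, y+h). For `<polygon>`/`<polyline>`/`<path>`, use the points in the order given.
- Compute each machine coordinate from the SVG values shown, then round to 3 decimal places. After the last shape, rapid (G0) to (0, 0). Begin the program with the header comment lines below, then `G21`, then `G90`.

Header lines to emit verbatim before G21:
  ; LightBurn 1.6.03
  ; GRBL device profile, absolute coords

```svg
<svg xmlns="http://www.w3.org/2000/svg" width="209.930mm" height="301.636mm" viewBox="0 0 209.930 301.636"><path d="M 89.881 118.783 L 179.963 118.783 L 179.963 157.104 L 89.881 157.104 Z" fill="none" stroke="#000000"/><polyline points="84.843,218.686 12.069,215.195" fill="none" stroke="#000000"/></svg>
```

Since the viewBox matches the mm dimensions, user units are millimetres directly. The only transform is the Y-flip y_m = 301.636 − y_svg.

Shape 1 is a rectangle drawn with `<path>`. Its stroke #000000 means engrave at S379, F2723. After flipping Y the toolpath is (89.881,182.853) → (179.963,182.853) → (179.963,144.532) → (89.881,144.532) → (89.881,182.853), returning to the start.

Shape 2 is a line segment drawn with `<polyline>`. Its stroke #000000 means engrave at S379, F2723. After flipping Y the toolpath is (84.843,82.950) → (12.069,86.441).

; LightBurn 1.6.03
; GRBL device profile, absolute coords
G21
G90
G0 X89.881 Y182.853
M3 S379
G1 X179.963 Y182.853 F2723
G1 X179.963 Y144.532
G1 X89.881 Y144.532
G1 X89.881 Y182.853
G0 X84.843 Y82.950
M3 S379
G1 X12.069 Y86.441 F2723
M5
G0 X0.000 Y0.000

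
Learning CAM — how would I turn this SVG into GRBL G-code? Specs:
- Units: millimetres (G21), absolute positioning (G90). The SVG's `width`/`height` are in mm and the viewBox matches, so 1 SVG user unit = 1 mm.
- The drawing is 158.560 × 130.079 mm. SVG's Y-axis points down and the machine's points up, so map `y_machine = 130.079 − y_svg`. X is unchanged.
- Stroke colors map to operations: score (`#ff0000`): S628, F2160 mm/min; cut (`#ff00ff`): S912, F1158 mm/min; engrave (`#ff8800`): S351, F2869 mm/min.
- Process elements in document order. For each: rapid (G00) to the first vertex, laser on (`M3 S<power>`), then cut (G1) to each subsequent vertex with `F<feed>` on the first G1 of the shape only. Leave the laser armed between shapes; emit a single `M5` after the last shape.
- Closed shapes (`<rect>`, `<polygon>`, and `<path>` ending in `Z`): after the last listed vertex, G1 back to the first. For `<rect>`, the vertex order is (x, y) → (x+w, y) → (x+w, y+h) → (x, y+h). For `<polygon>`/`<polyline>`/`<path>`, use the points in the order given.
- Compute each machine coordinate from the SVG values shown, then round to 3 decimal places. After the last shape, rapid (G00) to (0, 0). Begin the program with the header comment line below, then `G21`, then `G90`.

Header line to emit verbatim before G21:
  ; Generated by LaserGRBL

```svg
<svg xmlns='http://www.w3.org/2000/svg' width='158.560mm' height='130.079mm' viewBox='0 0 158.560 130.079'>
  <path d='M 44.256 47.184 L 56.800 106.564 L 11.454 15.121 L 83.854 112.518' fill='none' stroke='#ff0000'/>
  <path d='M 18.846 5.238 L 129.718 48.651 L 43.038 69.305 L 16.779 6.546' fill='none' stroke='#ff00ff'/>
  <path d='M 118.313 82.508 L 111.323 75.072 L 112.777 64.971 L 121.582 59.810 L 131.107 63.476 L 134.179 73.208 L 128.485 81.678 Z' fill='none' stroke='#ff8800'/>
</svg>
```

; Generated by LaserGRBL
G21
G90
G00 X44.256 Y82.895
M3 S628
G1 X56.800 Y23.515 F2160
G1 X11.454 Y114.958
G1 X83.854 Y17.561
G00 X18.846 Y124.841
M3 S912
G1 X129.718 Y81.428 F1158
G1 X43.038 Y60.774
G1 X16.779 Y123.533
G00 X118.313 Y47.571
M3 S351
G1 X111.323 Y55.007 F2869
G1 X112.777 Y65.108
G1 X121.582 Y70.269
G1 X131.107 Y66.603
G1 X134.179 Y56.871
G1 X128.485 Y48.401
G1 X118.313 Y47.571
M5
G00 X0.000 Y0.000

1 u = 1 mm; y_m = 130.079 − y.

[1] `<path>` open polyline, #ff0000→score S628 F2160: (44.256,82.895) → (56.800,23.515) → (11.454,114.958) → (83.854,17.561)

[2] `<path>` open polyline, #ff00ff→cut S912 F1158: (18.846,124.841) → (129.718,81.428) → (43.038,60.774) → (16.779,123.533)

[3] `<path>` regular polygon, #ff8800→engrave S351 F2869: (118.313,47.571) → (111.323,55.007) → (112.777,65.108) → (121.582,70.269) → (131.107,66.603) → (134.179,56.871) → (128.485,48.401) → (118.313,47.571) (closed)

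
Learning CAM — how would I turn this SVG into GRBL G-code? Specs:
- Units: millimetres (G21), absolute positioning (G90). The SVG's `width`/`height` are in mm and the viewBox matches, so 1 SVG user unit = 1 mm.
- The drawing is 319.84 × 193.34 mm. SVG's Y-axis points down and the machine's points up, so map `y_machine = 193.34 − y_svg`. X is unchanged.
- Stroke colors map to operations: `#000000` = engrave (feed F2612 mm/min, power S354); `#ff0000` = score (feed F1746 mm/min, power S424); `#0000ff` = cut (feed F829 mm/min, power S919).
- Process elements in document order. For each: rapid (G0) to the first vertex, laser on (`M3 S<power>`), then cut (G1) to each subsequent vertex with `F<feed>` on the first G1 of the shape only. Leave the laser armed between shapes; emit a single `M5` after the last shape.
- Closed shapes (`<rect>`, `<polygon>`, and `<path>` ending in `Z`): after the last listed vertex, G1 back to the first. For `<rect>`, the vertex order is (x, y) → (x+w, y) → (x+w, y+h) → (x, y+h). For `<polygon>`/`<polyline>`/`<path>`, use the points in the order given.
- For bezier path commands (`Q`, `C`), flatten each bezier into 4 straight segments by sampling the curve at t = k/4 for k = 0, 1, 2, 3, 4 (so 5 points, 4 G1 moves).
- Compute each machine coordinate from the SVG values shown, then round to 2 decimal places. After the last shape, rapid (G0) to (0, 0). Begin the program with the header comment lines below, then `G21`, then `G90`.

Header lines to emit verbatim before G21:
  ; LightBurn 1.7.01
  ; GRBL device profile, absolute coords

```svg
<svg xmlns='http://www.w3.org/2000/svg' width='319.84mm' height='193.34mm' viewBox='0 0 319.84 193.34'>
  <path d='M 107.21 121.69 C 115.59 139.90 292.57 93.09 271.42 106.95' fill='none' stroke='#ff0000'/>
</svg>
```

; LightBurn 1.7.01
; GRBL device profile, absolute coords
G21
G90
G0 X107.21 Y71.65
M3 S424
G1 X139.38 Y68.22 F1746
G1 X200.39 Y77.39
G1 X255.86 Y87.37
G1 X271.42 Y86.39
M5
G0 X0.00 Y0.00

1 u = 1 mm; y_m = 193.34 − y.

[1] `<path>` cubic bezier, #ff0000→score S424 F1746: (107.21,71.65) → (139.38,68.22) → (200.39,77.39) → (255.86,87.37) → (271.42,86.39)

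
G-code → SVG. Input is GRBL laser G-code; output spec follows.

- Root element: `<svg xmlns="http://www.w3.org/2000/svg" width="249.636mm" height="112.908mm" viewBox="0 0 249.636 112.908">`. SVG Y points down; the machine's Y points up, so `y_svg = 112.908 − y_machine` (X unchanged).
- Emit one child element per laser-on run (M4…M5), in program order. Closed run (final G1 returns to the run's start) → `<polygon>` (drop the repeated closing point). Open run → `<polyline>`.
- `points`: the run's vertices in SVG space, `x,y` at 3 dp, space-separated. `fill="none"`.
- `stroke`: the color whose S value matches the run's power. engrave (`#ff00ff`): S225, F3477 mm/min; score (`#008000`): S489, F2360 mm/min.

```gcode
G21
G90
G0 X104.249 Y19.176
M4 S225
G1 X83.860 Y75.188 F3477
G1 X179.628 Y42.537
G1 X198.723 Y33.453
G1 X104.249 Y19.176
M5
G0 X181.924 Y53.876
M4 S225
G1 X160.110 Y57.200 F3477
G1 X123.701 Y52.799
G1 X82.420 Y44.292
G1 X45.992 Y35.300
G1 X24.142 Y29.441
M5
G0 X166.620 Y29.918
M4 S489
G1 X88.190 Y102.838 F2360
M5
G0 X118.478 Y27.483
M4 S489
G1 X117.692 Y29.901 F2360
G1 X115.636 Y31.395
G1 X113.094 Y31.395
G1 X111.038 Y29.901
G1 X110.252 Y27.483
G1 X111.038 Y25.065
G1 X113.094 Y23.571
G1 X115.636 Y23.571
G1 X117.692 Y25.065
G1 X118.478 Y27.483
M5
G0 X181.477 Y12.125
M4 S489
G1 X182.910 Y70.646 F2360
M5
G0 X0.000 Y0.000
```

<svg xmlns="http://www.w3.org/2000/svg" width="249.636mm" height="112.908mm" viewBox="0 0 249.636 112.908">
  <polygon points="104.249,93.732 83.860,37.720 179.628,70.371 198.723,79.455" fill="none" stroke="#ff00ff"/>
  <polyline points="181.924,59.032 160.110,55.708 123.701,60.109 82.420,68.616 45.992,77.608 24.142,83.467" fill="none" stroke="#ff00ff"/>
  <polyline points="166.620,82.990 88.190,10.070" fill="none" stroke="#008000"/>
  <polygon points="118.478,85.425 117.692,83.007 115.636,81.513 113.094,81.513 111.038,83.007 110.252,85.425 111.038,87.843 113.094,89.337 115.636,89.337 117.692,87.843" fill="none" stroke="#008000"/>
  <polyline points="181.477,100.783 182.910,42.262" fill="none" stroke="#008000"/>
</svg>

Each laser-on run becomes one SVG element. Flip Y back into SVG space with y_svg = 112.908 − y_machine.

Run 1: S225 ⇒ engrave layer `#ff00ff`. The run returns to its start, so emit a `<polygon>` with points (Y-flipped): 104.249,93.732 83.860,37.720 179.628,70.371 198.723,79.455.

Run 2: power S225 maps to stroke `#ff00ff` (engrave). The run is open, so emit a `<polyline>` with points (Y-flipped): 181.924,59.032 160.110,55.708 123.701,60.109 82.420,68.616 45.992,77.608 24.142,83.467.

Run 3: S489 ⇒ score layer `#008000`. The run is open, so emit a `<polyline>` with points (Y-flipped): 166.620,82.990 88.190,10.070.

Run 4: power S489 maps to stroke `#008000` (score). The run returns to its start, so emit a `<polygon>` with points (Y-flipped): 118.478,85.425 117.692,83.007 115.636,81.513 113.094,81.513 111.038,83.007 110.252,85.425 111.038,87.843 113.094,89.337 115.636,89.337 117.692,87.843.

Run 5: S489 ⇒ score layer `#008000`. The run is open, so emit a `<polyline>` with points (Y-flipped): 181.477,100.783 182.910,42.262.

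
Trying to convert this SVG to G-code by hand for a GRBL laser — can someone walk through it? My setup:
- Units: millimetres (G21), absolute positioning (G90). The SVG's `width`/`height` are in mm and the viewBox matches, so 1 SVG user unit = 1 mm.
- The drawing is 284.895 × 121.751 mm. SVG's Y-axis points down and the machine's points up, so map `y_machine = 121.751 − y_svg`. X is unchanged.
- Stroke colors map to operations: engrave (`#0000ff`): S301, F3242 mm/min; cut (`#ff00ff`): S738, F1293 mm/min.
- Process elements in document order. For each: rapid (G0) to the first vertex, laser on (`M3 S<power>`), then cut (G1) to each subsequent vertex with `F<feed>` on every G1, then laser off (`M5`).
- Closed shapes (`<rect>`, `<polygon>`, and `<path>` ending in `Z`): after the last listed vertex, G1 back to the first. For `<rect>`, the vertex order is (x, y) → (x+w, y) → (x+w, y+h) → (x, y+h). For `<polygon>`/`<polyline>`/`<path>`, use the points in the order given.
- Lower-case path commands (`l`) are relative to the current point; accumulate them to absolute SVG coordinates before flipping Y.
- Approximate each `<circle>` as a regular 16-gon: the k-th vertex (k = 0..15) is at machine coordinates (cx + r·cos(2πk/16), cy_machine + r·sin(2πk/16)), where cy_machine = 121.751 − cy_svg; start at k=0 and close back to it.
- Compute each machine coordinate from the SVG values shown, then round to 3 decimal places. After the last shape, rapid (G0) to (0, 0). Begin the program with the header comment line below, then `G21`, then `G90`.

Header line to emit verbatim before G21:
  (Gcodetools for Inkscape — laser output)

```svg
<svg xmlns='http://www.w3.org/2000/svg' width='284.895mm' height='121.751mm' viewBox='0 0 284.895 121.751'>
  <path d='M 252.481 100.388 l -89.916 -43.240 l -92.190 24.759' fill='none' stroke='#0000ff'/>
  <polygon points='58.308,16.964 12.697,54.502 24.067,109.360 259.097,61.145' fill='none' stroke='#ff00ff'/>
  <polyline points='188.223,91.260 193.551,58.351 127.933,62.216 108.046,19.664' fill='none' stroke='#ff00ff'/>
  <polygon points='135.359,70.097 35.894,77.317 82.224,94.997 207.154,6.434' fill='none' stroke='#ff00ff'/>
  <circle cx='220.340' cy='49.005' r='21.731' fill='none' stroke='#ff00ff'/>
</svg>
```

(Gcodetools for Inkscape — laser output)
G21
G90
G0 X252.481 Y21.363
M3 S301
G1 X162.565 Y64.603 F3242
G1 X70.375 Y39.844 F3242
M5
G0 X58.308 Y104.787
M3 S738
G1 X12.697 Y67.249 F1293
G1 X24.067 Y12.391 F1293
G1 X259.097 Y60.606 F1293
G1 X58.308 Y104.787 F1293
M5
G0 X188.223 Y30.491
M3 S738
G1 X193.551 Y63.400 F1293
G1 X127.933 Y59.535 F1293
G1 X108.046 Y102.087 F1293
M5
G0 X135.359 Y51.654
M3 S738
G1 X35.894 Y44.434 F1293
G1 X82.224 Y26.754 F1293
G1 X207.154 Y115.317 F1293
G1 X135.359 Y51.654 F1293
M5
G0 X242.071 Y72.746
M3 S738
G1 X240.417 Y81.062 F1293
G1 X235.706 Y88.112 F1293
G1 X228.656 Y92.823 F1293
G1 X220.340 Y94.477 F1293
G1 X212.024 Y92.823 F1293
G1 X204.974 Y88.112 F1293
G1 X200.263 Y81.062 F1293
G1 X198.609 Y72.746 F1293
G1 X200.263 Y64.430 F1293
G1 X204.974 Y57.380 F1293
G1 X212.024 Y52.669 F1293
G1 X220.340 Y51.015 F1293
G1 X228.656 Y52.669 F1293
G1 X235.706 Y57.380 F1293
G1 X240.417 Y64.430 F1293
G1 X242.071 Y72.746 F1293
M5
G0 X0.000 Y0.000

viewBox `0 0 284.895 121.751` with mm width/height → 1 unit = 1 mm. Flip: y_m = 121.751 − y_svg.

**Shape 1** — `<path>` open polyline, stroke `#0000ff` → engrave (S301, F3242). Machine vertices: (252.481,21.363) → (162.565,64.603) → (70.375,39.844). Open path.

**Shape 2** — `<polygon>` closed polygon, stroke `#ff00ff` → cut (S738, F1293). Machine vertices: (58.308,104.787) → (12.697,67.249) → (24.067,12.391) → (259.097,60.606) → (58.308,104.787). Closed: final G1 returns to the first vertex.

**Shape 3** — `<polyline>` open polyline, stroke `#ff00ff` → cut (S738, F1293). Machine vertices: (188.223,30.491) → (193.551,63.400) → (127.933,59.535) → (108.046,102.087). Open path.

**Shape 4** — `<polygon>` closed polygon, stroke `#ff00ff` → cut (S738, F1293). Machine vertices: (135.359,51.654) → (35.894,44.434) → (82.224,26.754) → (207.154,115.317) → (135.359,51.654). Closed: final G1 returns to the first vertex.

**Shape 5** — `<circle>` circle, stroke `#ff00ff` → cut (S738, F1293). Machine vertices: (242.071,72.746) → (240.417,81.062) → (235.706,88.112) → (228.656,92.823) → (220.340,94.477) → (212.024,92.823) → (204.974,88.112) → (200.263,81.062) → (198.609,72.746) → (200.263,64.430) → (204.974,57.380) → (212.024,52.669) → (220.340,51.015) → (228.656,52.669) → (235.706,57.380) → (240.417,64.430) → (242.071,72.746). Closed: final G1 returns to the first vertex.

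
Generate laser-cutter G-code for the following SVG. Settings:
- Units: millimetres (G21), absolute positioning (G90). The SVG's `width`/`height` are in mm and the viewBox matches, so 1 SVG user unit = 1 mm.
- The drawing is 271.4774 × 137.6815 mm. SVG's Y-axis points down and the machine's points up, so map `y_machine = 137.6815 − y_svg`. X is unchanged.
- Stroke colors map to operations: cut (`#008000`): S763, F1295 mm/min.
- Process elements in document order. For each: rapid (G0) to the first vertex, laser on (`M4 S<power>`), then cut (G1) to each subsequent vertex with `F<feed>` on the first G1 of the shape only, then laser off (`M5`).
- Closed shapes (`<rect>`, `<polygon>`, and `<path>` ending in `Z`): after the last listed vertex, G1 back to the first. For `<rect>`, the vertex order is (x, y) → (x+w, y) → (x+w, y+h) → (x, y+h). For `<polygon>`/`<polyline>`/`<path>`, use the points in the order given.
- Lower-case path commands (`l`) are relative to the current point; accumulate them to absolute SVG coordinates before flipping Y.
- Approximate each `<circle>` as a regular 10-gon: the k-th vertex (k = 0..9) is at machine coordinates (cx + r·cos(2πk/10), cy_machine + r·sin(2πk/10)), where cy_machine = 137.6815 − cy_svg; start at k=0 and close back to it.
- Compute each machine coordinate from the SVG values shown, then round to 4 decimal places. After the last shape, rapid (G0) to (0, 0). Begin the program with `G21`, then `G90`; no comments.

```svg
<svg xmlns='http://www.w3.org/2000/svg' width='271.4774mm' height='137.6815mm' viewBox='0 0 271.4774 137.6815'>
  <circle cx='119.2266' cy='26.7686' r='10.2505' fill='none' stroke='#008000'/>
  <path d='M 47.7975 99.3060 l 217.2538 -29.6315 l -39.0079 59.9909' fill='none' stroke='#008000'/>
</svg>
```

1 u = 1 mm; y_m = 137.6815 − y.

[1] `<circle>` circle, #008000→cut S763 F1295: (129.4771,110.9129) → (127.5194,116.9380) → (122.3942,120.6617) → (116.0590,120.6617) → (110.9338,116.9380) → (108.9761,110.9129) → (110.9338,104.8878) → (116.0590,101.1641) → (122.3942,101.1641) → (127.5194,104.8878) → (129.4771,110.9129) (closed)

[2] `<path>` open polyline, #008000→cut S763 F1295: (47.7975,38.3755) → (265.0513,68.0070) → (226.0434,8.0161)

G21
G90
G0 X129.4771 Y110.9129
M4 S763
G1 X127.5194 Y116.9380 F1295
G1 X122.3942 Y120.6617
G1 X116.0590 Y120.6617
G1 X110.9338 Y116.9380
G1 X108.9761 Y110.9129
G1 X110.9338 Y104.8878
G1 X116.0590 Y101.1641
G1 X122.3942 Y101.1641
G1 X127.5194 Y104.8878
G1 X129.4771 Y110.9129
M5
G0 X47.7975 Y38.3755
M4 S763
G1 X265.0513 Y68.0070 F1295
G1 X226.0434 Y8.0161
M5
G0 X0.0000 Y0.0000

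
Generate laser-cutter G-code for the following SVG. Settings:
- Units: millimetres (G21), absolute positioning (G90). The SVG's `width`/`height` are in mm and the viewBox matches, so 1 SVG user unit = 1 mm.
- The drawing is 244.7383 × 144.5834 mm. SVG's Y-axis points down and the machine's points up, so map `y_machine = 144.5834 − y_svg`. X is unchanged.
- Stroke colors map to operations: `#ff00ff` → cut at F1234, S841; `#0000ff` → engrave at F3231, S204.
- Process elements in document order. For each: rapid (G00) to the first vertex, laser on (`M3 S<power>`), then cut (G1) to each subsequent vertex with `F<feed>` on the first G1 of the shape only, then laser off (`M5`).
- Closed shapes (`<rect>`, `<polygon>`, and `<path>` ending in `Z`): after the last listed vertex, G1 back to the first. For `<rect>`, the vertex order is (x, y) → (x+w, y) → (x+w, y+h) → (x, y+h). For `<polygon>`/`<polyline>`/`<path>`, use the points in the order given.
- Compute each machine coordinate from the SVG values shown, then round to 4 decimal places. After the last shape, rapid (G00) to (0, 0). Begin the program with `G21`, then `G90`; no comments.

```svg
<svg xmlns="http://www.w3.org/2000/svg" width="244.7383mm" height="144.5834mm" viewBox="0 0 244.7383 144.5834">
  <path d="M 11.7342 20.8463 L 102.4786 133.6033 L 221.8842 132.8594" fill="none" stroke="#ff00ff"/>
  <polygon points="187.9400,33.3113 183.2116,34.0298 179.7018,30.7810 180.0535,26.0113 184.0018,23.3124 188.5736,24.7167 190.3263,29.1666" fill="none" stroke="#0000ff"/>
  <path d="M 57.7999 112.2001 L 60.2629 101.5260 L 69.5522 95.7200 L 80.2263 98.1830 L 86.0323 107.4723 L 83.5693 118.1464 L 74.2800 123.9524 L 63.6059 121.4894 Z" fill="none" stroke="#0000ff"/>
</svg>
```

G21
G90
G00 X11.7342 Y123.7371
M3 S841
G1 X102.4786 Y10.9801 F1234
G1 X221.8842 Y11.7240
M5
G00 X187.9400 Y111.2721
M3 S204
G1 X183.2116 Y110.5536 F3231
G1 X179.7018 Y113.8024
G1 X180.0535 Y118.5721
G1 X184.0018 Y121.2710
G1 X188.5736 Y119.8667
G1 X190.3263 Y115.4168
G1 X187.9400 Y111.2721
M5
G00 X57.7999 Y32.3833
M3 S204
G1 X60.2629 Y43.0574 F3231
G1 X69.5522 Y48.8634
G1 X80.2263 Y46.4004
G1 X86.0323 Y37.1111
G1 X83.5693 Y26.4370
G1 X74.2800 Y20.6310
G1 X63.6059 Y23.0940
G1 X57.7999 Y32.3833
M5
G00 X0.0000 Y0.0000

viewBox `0 0 244.7383 144.5834` with mm width/height → 1 unit = 1 mm. Flip: y_m = 144.5834 − y_svg.

**Shape 1** — `<path>` open polyline, stroke `#ff00ff` → cut (S841, F1234). Machine vertices: (11.7342,123.7371) → (102.4786,10.9801) → (221.8842,11.7240). Open path.

**Shape 2** — `<polygon>` regular polygon, stroke `#0000ff` → engrave (S204, F3231). Machine vertices: (187.9400,111.2721) → (183.2116,110.5536) → (179.7018,113.8024) → (180.0535,118.5721) → (184.0018,121.2710) → (188.5736,119.8667) → (190.3263,115.4168) → (187.9400,111.2721). Closed: final G1 returns to the first vertex.

**Shape 3** — `<path>` regular polygon, stroke `#0000ff` → engrave (S204, F3231). Machine vertices: (57.7999,32.3833) → (60.2629,43.0574) → (69.5522,48.8634) → (80.2263,46.4004) → (86.0323,37.1111) → (83.5693,26.4370) → (74.2800,20.6310) → (63.6059,23.0940) → (57.7999,32.3833). Closed: final G1 returns to the first vertex.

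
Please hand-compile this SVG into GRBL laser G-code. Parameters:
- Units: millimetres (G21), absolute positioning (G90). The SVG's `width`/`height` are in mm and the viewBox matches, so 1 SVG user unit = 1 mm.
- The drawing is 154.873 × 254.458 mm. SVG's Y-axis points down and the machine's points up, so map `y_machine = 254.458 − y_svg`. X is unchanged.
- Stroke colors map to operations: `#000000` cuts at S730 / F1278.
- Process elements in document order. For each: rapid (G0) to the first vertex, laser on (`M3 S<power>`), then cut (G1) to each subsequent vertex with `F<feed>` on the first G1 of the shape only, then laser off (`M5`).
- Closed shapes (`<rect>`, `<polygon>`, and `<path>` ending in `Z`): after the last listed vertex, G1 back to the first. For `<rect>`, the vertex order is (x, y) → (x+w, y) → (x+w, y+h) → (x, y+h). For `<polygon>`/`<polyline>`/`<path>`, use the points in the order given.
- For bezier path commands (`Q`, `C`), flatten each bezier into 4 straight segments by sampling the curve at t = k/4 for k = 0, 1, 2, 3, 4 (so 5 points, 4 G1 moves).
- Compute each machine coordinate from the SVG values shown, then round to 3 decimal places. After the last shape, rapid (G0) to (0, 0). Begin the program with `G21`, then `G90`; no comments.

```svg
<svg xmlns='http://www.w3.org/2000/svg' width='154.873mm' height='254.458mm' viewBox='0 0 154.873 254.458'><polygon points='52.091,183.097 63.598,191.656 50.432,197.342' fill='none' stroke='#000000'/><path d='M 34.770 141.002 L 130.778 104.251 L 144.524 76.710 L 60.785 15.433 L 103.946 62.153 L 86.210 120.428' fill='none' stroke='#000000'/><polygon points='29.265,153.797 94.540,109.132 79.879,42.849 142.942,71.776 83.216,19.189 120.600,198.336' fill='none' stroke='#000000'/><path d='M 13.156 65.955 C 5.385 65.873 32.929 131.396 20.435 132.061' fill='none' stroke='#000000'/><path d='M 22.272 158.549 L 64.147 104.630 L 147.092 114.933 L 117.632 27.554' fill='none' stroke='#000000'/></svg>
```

Since the viewBox matches the mm dimensions, user units are millimetres directly. The only transform is the Y-flip y_m = 254.458 − y_svg.

Shape 1 is a regular polygon drawn with `<polygon>`. Its stroke #000000 means cut at S730, F1278. After flipping Y the toolpath is (52.091,71.361) → (63.598,62.802) → (50.432,57.116) → (52.091,71.361), returning to the start.

Shape 2 is a open polyline drawn with `<path>`. Its stroke #000000 means cut at S730, F1278. After flipping Y the toolpath is (34.770,113.456) → (130.778,150.207) → (144.524,177.748) → (60.785,239.025) → (103.946,192.305) → (86.210,134.030).

Shape 3 is a closed polygon drawn with `<polygon>`. Its stroke #000000 means cut at S730, F1278. After flipping Y the toolpath is (29.265,100.661) → (94.540,145.326) → (79.879,211.609) → (142.942,182.682) → (83.216,235.269) → (120.600,56.122) → (29.265,100.661), returning to the start.

Shape 4 is a cubic bezier drawn with `<path>`. Its stroke #000000 means cut at S730, F1278. After flipping Y the toolpath is (13.156,188.503) → (12.772,178.302) → (18.567,155.730) → (23.476,133.018) → (20.435,122.397).

Shape 5 is a open polyline drawn with `<path>`. Its stroke #000000 means cut at S730, F1278. After flipping Y the toolpath is (22.272,95.909) → (64.147,149.828) → (147.092,139.525) → (117.632,226.904).

G21
G90
G0 X52.091 Y71.361
M3 S730
G1 X63.598 Y62.802 F1278
G1 X50.432 Y57.116
G1 X52.091 Y71.361
M5
G0 X34.770 Y113.456
M3 S730
G1 X130.778 Y150.207 F1278
G1 X144.524 Y177.748
G1 X60.785 Y239.025
G1 X103.946 Y192.305
G1 X86.210 Y134.030
M5
G0 X29.265 Y100.661
M3 S730
G1 X94.540 Y145.326 F1278
G1 X79.879 Y211.609
G1 X142.942 Y182.682
G1 X83.216 Y235.269
G1 X120.600 Y56.122
G1 X29.265 Y100.661
M5
G0 X13.156 Y188.503
M3 S730
G1 X12.772 Y178.302 F1278
G1 X18.567 Y155.730
G1 X23.476 Y133.018
G1 X20.435 Y122.397
M5
G0 X22.272 Y95.909
M3 S730
G1 X64.147 Y149.828 F1278
G1 X147.092 Y139.525
G1 X117.632 Y226.904
M5
G0 X0.000 Y0.000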